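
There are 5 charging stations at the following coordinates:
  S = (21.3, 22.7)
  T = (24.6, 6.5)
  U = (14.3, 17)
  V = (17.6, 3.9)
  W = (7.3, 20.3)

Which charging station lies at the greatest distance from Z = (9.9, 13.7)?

Compare squared distances (the ordering matches that of the actual distances):
|ZS|² = (9.9−21.3)² + (13.7−22.7)² = 129.96 + 81 = 210.96
|ZT|² = (9.9−24.6)² + (13.7−6.5)² = 216.09 + 51.84 = 267.93
|ZU|² = (9.9−14.3)² + (13.7−17)² = 19.36 + 10.89 = 30.25
|ZV|² = (9.9−17.6)² + (13.7−3.9)² = 59.29 + 96.04 = 155.33
|ZW|² = (9.9−7.3)² + (13.7−20.3)² = 6.76 + 43.56 = 50.32
The largest is to T.

T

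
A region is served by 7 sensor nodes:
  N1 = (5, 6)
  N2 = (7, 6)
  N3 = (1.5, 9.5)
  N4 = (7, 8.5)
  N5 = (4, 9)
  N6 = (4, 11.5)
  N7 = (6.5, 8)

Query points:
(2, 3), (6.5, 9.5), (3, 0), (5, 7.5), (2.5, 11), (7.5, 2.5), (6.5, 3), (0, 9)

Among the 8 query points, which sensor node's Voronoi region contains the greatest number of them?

N1

(2, 3) — d² to each: N1:18, N2:34, N3:42.5, N4:55.25, N5:40, N6:76.25, N7:45.25 → nearest is N1
(6.5, 9.5) — d² to each: N1:14.5, N2:12.5, N3:25, N4:1.25, N5:6.5, N6:10.25, N7:2.25 → nearest is N4
(3, 0) — d² to each: N1:40, N2:52, N3:92.5, N4:88.25, N5:82, N6:133.25, N7:76.25 → nearest is N1
(5, 7.5) — d² to each: N1:2.25, N2:6.25, N3:16.25, N4:5, N5:3.25, N6:17, N7:2.5 → nearest is N1
(2.5, 11) — d² to each: N1:31.25, N2:45.25, N3:3.25, N4:26.5, N5:6.25, N6:2.5, N7:25 → nearest is N6
(7.5, 2.5) — d² to each: N1:18.5, N2:12.5, N3:85, N4:36.25, N5:54.5, N6:93.25, N7:31.25 → nearest is N2
(6.5, 3) — d² to each: N1:11.25, N2:9.25, N3:67.25, N4:30.5, N5:42.25, N6:78.5, N7:25 → nearest is N2
(0, 9) — d² to each: N1:34, N2:58, N3:2.5, N4:49.25, N5:16, N6:22.25, N7:43.25 → nearest is N3
Tally — N1:3, N2:2, N3:1, N4:1, N6:1. N1 captures the most (3).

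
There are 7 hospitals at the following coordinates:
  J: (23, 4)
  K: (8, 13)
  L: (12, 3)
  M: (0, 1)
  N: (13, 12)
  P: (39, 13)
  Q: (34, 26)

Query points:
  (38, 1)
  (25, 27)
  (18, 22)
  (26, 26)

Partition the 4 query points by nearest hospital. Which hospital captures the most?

(38, 1) — d² to each: J:234, K:1044, L:680, M:1444, N:746, P:145, Q:641 → nearest is P
(25, 27) — d² to each: J:533, K:485, L:745, M:1301, N:369, P:392, Q:82 → nearest is Q
(18, 22) — d² to each: J:349, K:181, L:397, M:765, N:125, P:522, Q:272 → nearest is N
(26, 26) — d² to each: J:493, K:493, L:725, M:1301, N:365, P:338, Q:64 → nearest is Q
Tally — N:1, P:1, Q:2. Q captures the most (2).

Q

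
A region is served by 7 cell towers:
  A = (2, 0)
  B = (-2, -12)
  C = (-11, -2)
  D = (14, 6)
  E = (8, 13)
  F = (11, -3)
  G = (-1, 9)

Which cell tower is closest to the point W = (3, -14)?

Since √ is increasing, it suffices to compare squared distances:
|WA|² = 1 + 196 = 197
|WB|² = 25 + 4 = 29
|WC|² = 196 + 144 = 340
|WD|² = 121 + 400 = 521
|WE|² = 25 + 729 = 754
|WF|² = 64 + 121 = 185
|WG|² = 16 + 529 = 545
The smallest is to B, so W lies in the Voronoi region of B.

B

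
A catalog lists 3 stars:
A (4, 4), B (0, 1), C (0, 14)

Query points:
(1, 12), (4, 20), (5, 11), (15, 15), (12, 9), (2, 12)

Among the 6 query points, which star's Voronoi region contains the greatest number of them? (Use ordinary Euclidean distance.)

(1, 12) — d² to each: A:73, B:122, C:5 → nearest is C
(4, 20) — d² to each: A:256, B:377, C:52 → nearest is C
(5, 11) — d² to each: A:50, B:125, C:34 → nearest is C
(15, 15) — d² to each: A:242, B:421, C:226 → nearest is C
(12, 9) — d² to each: A:89, B:208, C:169 → nearest is A
(2, 12) — d² to each: A:68, B:125, C:8 → nearest is C
Tally — A:1, C:5. C captures the most (5).

C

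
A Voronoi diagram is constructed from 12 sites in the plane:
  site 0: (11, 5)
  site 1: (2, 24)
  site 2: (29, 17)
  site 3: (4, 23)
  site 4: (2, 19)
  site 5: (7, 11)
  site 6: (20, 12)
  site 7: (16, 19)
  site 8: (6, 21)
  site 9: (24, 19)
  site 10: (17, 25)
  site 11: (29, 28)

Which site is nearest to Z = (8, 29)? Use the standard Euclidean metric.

Squared Euclidean distances:
d²(Z, site 0) = (8−11)² + (29−5)² = 9 + 576 = 585
d²(Z, site 1) = (8−2)² + (29−24)² = 36 + 25 = 61
d²(Z, site 2) = (8−29)² + (29−17)² = 441 + 144 = 585
d²(Z, site 3) = (8−4)² + (29−23)² = 16 + 36 = 52
d²(Z, site 4) = (8−2)² + (29−19)² = 36 + 100 = 136
d²(Z, site 5) = (8−7)² + (29−11)² = 1 + 324 = 325
d²(Z, site 6) = (8−20)² + (29−12)² = 144 + 289 = 433
d²(Z, site 7) = (8−16)² + (29−19)² = 64 + 100 = 164
d²(Z, site 8) = (8−6)² + (29−21)² = 4 + 64 = 68
d²(Z, site 9) = (8−24)² + (29−19)² = 256 + 100 = 356
d²(Z, site 10) = (8−17)² + (29−25)² = 81 + 16 = 97
d²(Z, site 11) = (8−29)² + (29−28)² = 441 + 1 = 442
site 3 is nearest.

site 3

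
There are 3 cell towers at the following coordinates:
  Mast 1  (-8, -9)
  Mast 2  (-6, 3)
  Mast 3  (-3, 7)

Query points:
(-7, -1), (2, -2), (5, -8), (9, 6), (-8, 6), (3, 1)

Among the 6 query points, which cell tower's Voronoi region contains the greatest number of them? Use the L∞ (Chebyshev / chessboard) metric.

(-7, -1) — d to each: Mast 1:8, Mast 2:4, Mast 3:8 → nearest is Mast 2
(2, -2) — d to each: Mast 1:10, Mast 2:8, Mast 3:9 → nearest is Mast 2
(5, -8) — d to each: Mast 1:13, Mast 2:11, Mast 3:15 → nearest is Mast 2
(9, 6) — d to each: Mast 1:17, Mast 2:15, Mast 3:12 → nearest is Mast 3
(-8, 6) — d to each: Mast 1:15, Mast 2:3, Mast 3:5 → nearest is Mast 2
(3, 1) — d to each: Mast 1:11, Mast 2:9, Mast 3:6 → nearest is Mast 3
Tally — Mast 2:4, Mast 3:2. Mast 2 captures the most (4).

Mast 2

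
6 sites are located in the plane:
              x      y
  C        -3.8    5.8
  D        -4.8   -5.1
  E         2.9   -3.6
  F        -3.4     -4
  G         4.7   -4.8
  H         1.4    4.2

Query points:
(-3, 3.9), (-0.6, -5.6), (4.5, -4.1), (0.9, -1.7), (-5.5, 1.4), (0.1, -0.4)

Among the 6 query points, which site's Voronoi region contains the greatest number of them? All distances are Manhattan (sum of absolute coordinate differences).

C

(-3, 3.9) — d to each: C:2.7, D:10.8, E:13.4, F:8.3, G:16.4, H:4.7 → nearest is C
(-0.6, -5.6) — d to each: C:14.6, D:4.7, E:5.5, F:4.4, G:6.1, H:11.8 → nearest is F
(4.5, -4.1) — d to each: C:18.2, D:10.3, E:2.1, F:8, G:0.9, H:11.4 → nearest is G
(0.9, -1.7) — d to each: C:12.2, D:9.1, E:3.9, F:6.6, G:6.9, H:6.4 → nearest is E
(-5.5, 1.4) — d to each: C:6.1, D:7.2, E:13.4, F:7.5, G:16.4, H:9.7 → nearest is C
(0.1, -0.4) — d to each: C:10.1, D:9.6, E:6, F:7.1, G:9, H:5.9 → nearest is H
Tally — C:2, E:1, F:1, G:1, H:1. C captures the most (2).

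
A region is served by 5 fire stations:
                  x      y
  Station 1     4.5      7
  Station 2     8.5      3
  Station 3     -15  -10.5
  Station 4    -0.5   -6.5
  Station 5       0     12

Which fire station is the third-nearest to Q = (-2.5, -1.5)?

Station 2

Since √ is increasing, it suffices to compare squared distances:
d²(Q, Station 1) = (-2.5−4.5)² + (-1.5−7)² = 49 + 72.25 = 121.25
d²(Q, Station 2) = (-2.5−8.5)² + (-1.5−3)² = 121 + 20.25 = 141.25
d²(Q, Station 3) = (-2.5−(-15))² + (-1.5−(-10.5))² = 156.25 + 81 = 237.25
d²(Q, Station 4) = (-2.5−(-0.5))² + (-1.5−(-6.5))² = 4 + 25 = 29
d²(Q, Station 5) = (-2.5−0)² + (-1.5−12)² = 6.25 + 182.25 = 188.5
Sorted ascending: Station 4, Station 1, Station 2, Station 5, … — the third-nearest is Station 2.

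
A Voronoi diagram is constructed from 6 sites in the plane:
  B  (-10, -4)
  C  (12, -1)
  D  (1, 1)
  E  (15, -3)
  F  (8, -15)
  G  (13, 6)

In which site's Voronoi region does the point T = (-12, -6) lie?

B

Compare squared distances (the ordering matches that of the actual distances):
|TB|² = (-12−(-10))² + (-6−(-4))² = 4 + 4 = 8
|TC|² = (-12−12)² + (-6−(-1))² = 576 + 25 = 601
|TD|² = (-12−1)² + (-6−1)² = 169 + 49 = 218
|TE|² = (-12−15)² + (-6−(-3))² = 729 + 9 = 738
|TF|² = (-12−8)² + (-6−(-15))² = 400 + 81 = 481
|TG|² = (-12−13)² + (-6−6)² = 625 + 144 = 769
The smallest is to B, so T lies in the Voronoi region of B.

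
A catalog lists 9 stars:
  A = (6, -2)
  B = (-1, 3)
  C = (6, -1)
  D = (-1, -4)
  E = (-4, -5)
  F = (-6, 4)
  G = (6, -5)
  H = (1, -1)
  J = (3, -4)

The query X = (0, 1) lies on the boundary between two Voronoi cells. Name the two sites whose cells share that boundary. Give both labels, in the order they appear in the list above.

Squared distances from X to each site:
|XA|² = 36 + 9 = 45
|XB|² = 1 + 4 = 5
|XC|² = 36 + 4 = 40
|XD|² = 1 + 25 = 26
|XE|² = 16 + 36 = 52
|XF|² = 36 + 9 = 45
|XG|² = 36 + 36 = 72
|XH|² = 1 + 4 = 5
|XJ|² = 9 + 25 = 34
X is equidistant from B and H (both at squared distance 5), and every other site is strictly farther — so X lies on the B–H Voronoi edge.

B and H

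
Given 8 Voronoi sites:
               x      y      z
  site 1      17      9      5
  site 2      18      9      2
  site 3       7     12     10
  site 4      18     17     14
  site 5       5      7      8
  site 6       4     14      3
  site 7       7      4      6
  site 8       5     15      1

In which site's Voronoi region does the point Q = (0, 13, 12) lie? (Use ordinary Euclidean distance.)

site 3

Compare squared distances (the ordering matches that of the actual distances):
d²(Q, site 1) = (0−17)² + (13−9)² + (12−5)² = 289 + 16 + 49 = 354
d²(Q, site 2) = (0−18)² + (13−9)² + (12−2)² = 324 + 16 + 100 = 440
d²(Q, site 3) = (0−7)² + (13−12)² + (12−10)² = 49 + 1 + 4 = 54
d²(Q, site 4) = (0−18)² + (13−17)² + (12−14)² = 324 + 16 + 4 = 344
d²(Q, site 5) = (0−5)² + (13−7)² + (12−8)² = 25 + 36 + 16 = 77
d²(Q, site 6) = (0−4)² + (13−14)² + (12−3)² = 16 + 1 + 81 = 98
d²(Q, site 7) = (0−7)² + (13−4)² + (12−6)² = 49 + 81 + 36 = 166
d²(Q, site 8) = (0−5)² + (13−15)² + (12−1)² = 25 + 4 + 121 = 150
site 3 is nearest.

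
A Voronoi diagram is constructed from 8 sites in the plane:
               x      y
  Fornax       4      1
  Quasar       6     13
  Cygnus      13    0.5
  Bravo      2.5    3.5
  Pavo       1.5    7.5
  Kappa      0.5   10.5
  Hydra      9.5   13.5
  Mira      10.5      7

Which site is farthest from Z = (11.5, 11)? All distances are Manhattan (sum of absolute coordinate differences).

d(Z, Fornax) = |11.5−4| + |11−1| = 7.5 + 10 = 17.5
d(Z, Quasar) = |11.5−6| + |11−13| = 5.5 + 2 = 7.5
d(Z, Cygnus) = |11.5−13| + |11−0.5| = 1.5 + 10.5 = 12
d(Z, Bravo) = |11.5−2.5| + |11−3.5| = 9 + 7.5 = 16.5
d(Z, Pavo) = |11.5−1.5| + |11−7.5| = 10 + 3.5 = 13.5
d(Z, Kappa) = |11.5−0.5| + |11−10.5| = 11 + 0.5 = 11.5
d(Z, Hydra) = |11.5−9.5| + |11−13.5| = 2 + 2.5 = 4.5
d(Z, Mira) = |11.5−10.5| + |11−7| = 1 + 4 = 5
The largest is to Fornax.

Fornax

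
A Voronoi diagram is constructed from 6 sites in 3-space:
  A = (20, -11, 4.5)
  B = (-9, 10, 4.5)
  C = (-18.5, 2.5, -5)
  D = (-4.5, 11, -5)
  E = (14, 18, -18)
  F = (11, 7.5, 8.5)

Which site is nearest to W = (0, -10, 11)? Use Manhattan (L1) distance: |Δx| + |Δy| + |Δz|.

d(W,A) = 20 + 1 + 6.5 = 27.5
d(W,B) = 9 + 20 + 6.5 = 35.5
d(W,C) = 18.5 + 12.5 + 16 = 47
d(W,D) = 4.5 + 21 + 16 = 41.5
d(W,E) = 14 + 28 + 29 = 71
d(W,F) = 11 + 17.5 + 2.5 = 31
Minimum is at A.

A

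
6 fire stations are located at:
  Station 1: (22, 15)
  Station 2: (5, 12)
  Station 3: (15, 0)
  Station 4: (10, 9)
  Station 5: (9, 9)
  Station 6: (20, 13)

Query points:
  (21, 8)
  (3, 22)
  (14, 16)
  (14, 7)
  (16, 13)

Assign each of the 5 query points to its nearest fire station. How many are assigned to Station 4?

1

(21, 8) — d² to each: Station 1:50, Station 2:272, Station 3:100, Station 4:122, Station 5:145, Station 6:26 → nearest is Station 6
(3, 22) — d² to each: Station 1:410, Station 2:104, Station 3:628, Station 4:218, Station 5:205, Station 6:370 → nearest is Station 2
(14, 16) — d² to each: Station 1:65, Station 2:97, Station 3:257, Station 4:65, Station 5:74, Station 6:45 → nearest is Station 6
(14, 7) — d² to each: Station 1:128, Station 2:106, Station 3:50, Station 4:20, Station 5:29, Station 6:72 → nearest is Station 4
(16, 13) — d² to each: Station 1:40, Station 2:122, Station 3:170, Station 4:52, Station 5:65, Station 6:16 → nearest is Station 6
1 of the 5 points has Station 4 as nearest.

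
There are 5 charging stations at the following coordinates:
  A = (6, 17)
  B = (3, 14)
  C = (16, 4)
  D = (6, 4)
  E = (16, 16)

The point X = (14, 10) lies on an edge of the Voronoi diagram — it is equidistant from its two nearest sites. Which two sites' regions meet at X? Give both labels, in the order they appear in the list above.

Squared distances from X to each site:
|XA|² = (14−6)² + (10−17)² = 64 + 49 = 113
|XB|² = (14−3)² + (10−14)² = 121 + 16 = 137
|XC|² = (14−16)² + (10−4)² = 4 + 36 = 40
|XD|² = (14−6)² + (10−4)² = 64 + 36 = 100
|XE|² = (14−16)² + (10−16)² = 4 + 36 = 40
X is equidistant from C and E (both at squared distance 40), and every other site is strictly farther — so X lies on the C–E Voronoi edge.

C and E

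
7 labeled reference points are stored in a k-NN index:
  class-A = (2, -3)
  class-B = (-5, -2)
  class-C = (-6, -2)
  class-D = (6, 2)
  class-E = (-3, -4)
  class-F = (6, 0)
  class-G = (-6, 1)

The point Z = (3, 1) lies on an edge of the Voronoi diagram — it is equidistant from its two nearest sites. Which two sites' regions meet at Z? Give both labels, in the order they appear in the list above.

class-D and class-F

Squared distances from Z to each site:
d²(Z, class-A) = 1 + 16 = 17
d²(Z, class-B) = 64 + 9 = 73
d²(Z, class-C) = 81 + 9 = 90
d²(Z, class-D) = 9 + 1 = 10
d²(Z, class-E) = 36 + 25 = 61
d²(Z, class-F) = 9 + 1 = 10
d²(Z, class-G) = 81 + 0 = 81
Z is equidistant from class-D and class-F (both at squared distance 10), and every other site is strictly farther — so Z lies on the class-D–class-F Voronoi edge.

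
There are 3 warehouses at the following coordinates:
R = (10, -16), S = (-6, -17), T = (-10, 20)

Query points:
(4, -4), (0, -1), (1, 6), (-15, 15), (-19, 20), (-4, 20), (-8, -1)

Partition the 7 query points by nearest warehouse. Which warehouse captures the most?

(4, -4) — d² to each: R:180, S:269, T:772 → nearest is R
(0, -1) — d² to each: R:325, S:292, T:541 → nearest is S
(1, 6) — d² to each: R:565, S:578, T:317 → nearest is T
(-15, 15) — d² to each: R:1586, S:1105, T:50 → nearest is T
(-19, 20) — d² to each: R:2137, S:1538, T:81 → nearest is T
(-4, 20) — d² to each: R:1492, S:1373, T:36 → nearest is T
(-8, -1) — d² to each: R:549, S:260, T:445 → nearest is S
Tally — R:1, S:2, T:4. T captures the most (4).

T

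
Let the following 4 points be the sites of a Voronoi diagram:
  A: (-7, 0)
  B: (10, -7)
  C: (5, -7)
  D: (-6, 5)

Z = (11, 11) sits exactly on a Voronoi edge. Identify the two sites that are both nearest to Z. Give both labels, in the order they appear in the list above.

Squared distances from Z to each site:
|ZA|² = (11−(-7))² + (11−0)² = 324 + 121 = 445
|ZB|² = (11−10)² + (11−(-7))² = 1 + 324 = 325
|ZC|² = (11−5)² + (11−(-7))² = 36 + 324 = 360
|ZD|² = (11−(-6))² + (11−5)² = 289 + 36 = 325
Z is equidistant from B and D (both at squared distance 325), and every other site is strictly farther — so Z lies on the B–D Voronoi edge.

B and D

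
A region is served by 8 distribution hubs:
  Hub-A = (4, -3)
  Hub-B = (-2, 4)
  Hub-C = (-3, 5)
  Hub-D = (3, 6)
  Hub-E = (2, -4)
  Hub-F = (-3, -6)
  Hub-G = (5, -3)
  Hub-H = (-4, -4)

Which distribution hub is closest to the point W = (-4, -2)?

Hub-H

Squared Euclidean distances:
d²(W, Hub-A) = 64 + 1 = 65
d²(W, Hub-B) = 4 + 36 = 40
d²(W, Hub-C) = 1 + 49 = 50
d²(W, Hub-D) = 49 + 64 = 113
d²(W, Hub-E) = 36 + 4 = 40
d²(W, Hub-F) = 1 + 16 = 17
d²(W, Hub-G) = 81 + 1 = 82
d²(W, Hub-H) = 0 + 4 = 4
Hub-H is nearest.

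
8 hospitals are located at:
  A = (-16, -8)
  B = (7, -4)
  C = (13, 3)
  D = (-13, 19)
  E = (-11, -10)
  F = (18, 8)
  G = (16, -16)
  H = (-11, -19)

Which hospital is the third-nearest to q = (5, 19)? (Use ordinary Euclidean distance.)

Squared Euclidean distances:
|qA|² = 441 + 729 = 1170
|qB|² = 4 + 529 = 533
|qC|² = 64 + 256 = 320
|qD|² = 324 + 0 = 324
|qE|² = 256 + 841 = 1097
|qF|² = 169 + 121 = 290
|qG|² = 121 + 1225 = 1346
|qH|² = 256 + 1444 = 1700
Sorted ascending: F, C, D, B, … — the third-nearest is D.

D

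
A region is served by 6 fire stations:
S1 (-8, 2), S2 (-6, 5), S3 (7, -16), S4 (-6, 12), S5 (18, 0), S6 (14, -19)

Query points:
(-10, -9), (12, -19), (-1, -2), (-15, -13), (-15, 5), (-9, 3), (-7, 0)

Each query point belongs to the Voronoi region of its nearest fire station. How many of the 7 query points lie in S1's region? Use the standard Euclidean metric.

6

(-10, -9) — d² to each: S1:125, S2:212, S3:338, S4:457, S5:865, S6:676 → nearest is S1
(12, -19) — d² to each: S1:841, S2:900, S3:34, S4:1285, S5:397, S6:4 → nearest is S6
(-1, -2) — d² to each: S1:65, S2:74, S3:260, S4:221, S5:365, S6:514 → nearest is S1
(-15, -13) — d² to each: S1:274, S2:405, S3:493, S4:706, S5:1258, S6:877 → nearest is S1
(-15, 5) — d² to each: S1:58, S2:81, S3:925, S4:130, S5:1114, S6:1417 → nearest is S1
(-9, 3) — d² to each: S1:2, S2:13, S3:617, S4:90, S5:738, S6:1013 → nearest is S1
(-7, 0) — d² to each: S1:5, S2:26, S3:452, S4:145, S5:625, S6:802 → nearest is S1
6 of the 7 points have S1 as nearest.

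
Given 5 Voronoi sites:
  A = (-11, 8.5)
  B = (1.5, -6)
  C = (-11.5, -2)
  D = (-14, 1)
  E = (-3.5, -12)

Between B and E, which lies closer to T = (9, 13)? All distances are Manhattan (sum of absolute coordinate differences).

d(T,B) = |9−1.5| + |13−(-6)| = 7.5 + 19 = 26.5
d(T,E) = |9−(-3.5)| + |13−(-12)| = 12.5 + 25 = 37.5
26.5 < 37.5, so B is closer.

B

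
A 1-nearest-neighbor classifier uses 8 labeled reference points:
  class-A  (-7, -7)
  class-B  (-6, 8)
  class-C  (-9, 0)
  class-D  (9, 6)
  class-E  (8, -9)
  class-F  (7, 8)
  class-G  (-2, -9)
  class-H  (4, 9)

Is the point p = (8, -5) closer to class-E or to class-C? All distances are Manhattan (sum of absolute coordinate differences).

d(p, class-E) = |8−8| + |-5−(-9)| = 0 + 4 = 4
d(p, class-C) = |8−(-9)| + |-5−0| = 17 + 5 = 22
4 < 22, so class-E is closer.

class-E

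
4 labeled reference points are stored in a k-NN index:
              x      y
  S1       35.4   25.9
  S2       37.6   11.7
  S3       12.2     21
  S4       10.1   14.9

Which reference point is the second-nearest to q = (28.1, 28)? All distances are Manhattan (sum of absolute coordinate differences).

d(q,S1) = 7.3 + 2.1 = 9.4
d(q,S2) = 9.5 + 16.3 = 25.8
d(q,S3) = 15.9 + 7 = 22.9
d(q,S4) = 18 + 13.1 = 31.1
Sorted ascending: S1, S3, S2, … — the second-nearest is S3.

S3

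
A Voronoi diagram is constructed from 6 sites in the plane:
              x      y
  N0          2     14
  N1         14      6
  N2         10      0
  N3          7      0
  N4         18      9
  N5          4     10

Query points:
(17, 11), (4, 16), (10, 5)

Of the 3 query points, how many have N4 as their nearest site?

(17, 11) — d² to each: N0:234, N1:34, N2:170, N3:221, N4:5, N5:170 → nearest is N4
(4, 16) — d² to each: N0:8, N1:200, N2:292, N3:265, N4:245, N5:36 → nearest is N0
(10, 5) — d² to each: N0:145, N1:17, N2:25, N3:34, N4:80, N5:61 → nearest is N1
1 of the 3 points has N4 as nearest.

1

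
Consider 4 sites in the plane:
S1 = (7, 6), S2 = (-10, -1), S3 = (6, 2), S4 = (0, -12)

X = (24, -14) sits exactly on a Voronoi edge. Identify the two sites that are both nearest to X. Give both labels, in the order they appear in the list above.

S3 and S4

Squared distances from X to each site:
|XS1|² = (24−7)² + (-14−6)² = 289 + 400 = 689
|XS2|² = (24−(-10))² + (-14−(-1))² = 1156 + 169 = 1325
|XS3|² = (24−6)² + (-14−2)² = 324 + 256 = 580
|XS4|² = (24−0)² + (-14−(-12))² = 576 + 4 = 580
X is equidistant from S3 and S4 (both at squared distance 580), and every other site is strictly farther — so X lies on the S3–S4 Voronoi edge.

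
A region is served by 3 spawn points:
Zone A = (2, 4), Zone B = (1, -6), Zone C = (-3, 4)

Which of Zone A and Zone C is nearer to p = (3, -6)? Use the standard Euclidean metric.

Zone A

Compare squared distances:
d²(p, Zone A) = (3−2)² + (-6−4)² = 1 + 100 = 101
d²(p, Zone C) = (3−(-3))² + (-6−4)² = 36 + 100 = 136
101 < 136, so Zone A is closer.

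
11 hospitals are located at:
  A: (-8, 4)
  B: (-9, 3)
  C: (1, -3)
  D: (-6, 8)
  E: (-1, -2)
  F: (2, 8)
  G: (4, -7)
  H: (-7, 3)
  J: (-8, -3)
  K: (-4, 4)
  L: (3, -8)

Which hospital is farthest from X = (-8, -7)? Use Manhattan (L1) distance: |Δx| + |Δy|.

d(X,A) = |-8−(-8)| + |-7−4| = 0 + 11 = 11
d(X,B) = |-8−(-9)| + |-7−3| = 1 + 10 = 11
d(X,C) = |-8−1| + |-7−(-3)| = 9 + 4 = 13
d(X,D) = |-8−(-6)| + |-7−8| = 2 + 15 = 17
d(X,E) = |-8−(-1)| + |-7−(-2)| = 7 + 5 = 12
d(X,F) = |-8−2| + |-7−8| = 10 + 15 = 25
d(X,G) = |-8−4| + |-7−(-7)| = 12 + 0 = 12
d(X,H) = |-8−(-7)| + |-7−3| = 1 + 10 = 11
d(X,J) = |-8−(-8)| + |-7−(-3)| = 0 + 4 = 4
d(X,K) = |-8−(-4)| + |-7−4| = 4 + 11 = 15
d(X,L) = |-8−3| + |-7−(-8)| = 11 + 1 = 12
The largest is to F.

F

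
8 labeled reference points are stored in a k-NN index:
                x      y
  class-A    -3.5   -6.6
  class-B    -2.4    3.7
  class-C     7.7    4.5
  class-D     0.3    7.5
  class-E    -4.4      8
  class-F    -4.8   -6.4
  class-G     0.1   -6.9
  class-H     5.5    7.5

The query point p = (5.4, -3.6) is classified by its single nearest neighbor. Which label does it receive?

Squared Euclidean distances:
d²(p, class-A) = (5.4−(-3.5))² + (-3.6−(-6.6))² = 79.21 + 9 = 88.21
d²(p, class-B) = (5.4−(-2.4))² + (-3.6−3.7)² = 60.84 + 53.29 = 114.13
d²(p, class-C) = (5.4−7.7)² + (-3.6−4.5)² = 5.29 + 65.61 = 70.9
d²(p, class-D) = (5.4−0.3)² + (-3.6−7.5)² = 26.01 + 123.21 = 149.22
d²(p, class-E) = (5.4−(-4.4))² + (-3.6−8)² = 96.04 + 134.56 = 230.6
d²(p, class-F) = (5.4−(-4.8))² + (-3.6−(-6.4))² = 104.04 + 7.84 = 111.88
d²(p, class-G) = (5.4−0.1)² + (-3.6−(-6.9))² = 28.09 + 10.89 = 38.98
d²(p, class-H) = (5.4−5.5)² + (-3.6−7.5)² = 0.01 + 123.21 = 123.22
The smallest is to class-G, so p lies in the Voronoi region of class-G.

class-G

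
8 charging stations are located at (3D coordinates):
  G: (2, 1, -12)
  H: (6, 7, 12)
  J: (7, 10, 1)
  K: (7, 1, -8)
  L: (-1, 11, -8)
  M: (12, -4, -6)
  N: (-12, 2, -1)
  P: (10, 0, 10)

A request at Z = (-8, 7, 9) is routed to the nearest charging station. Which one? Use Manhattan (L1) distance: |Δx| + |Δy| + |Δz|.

d(Z,G) = 10 + 6 + 21 = 37
d(Z,H) = 14 + 0 + 3 = 17
d(Z,J) = 15 + 3 + 8 = 26
d(Z,K) = 15 + 6 + 17 = 38
d(Z,L) = 7 + 4 + 17 = 28
d(Z,M) = 20 + 11 + 15 = 46
d(Z,N) = 4 + 5 + 10 = 19
d(Z,P) = 18 + 7 + 1 = 26
H is nearest.

H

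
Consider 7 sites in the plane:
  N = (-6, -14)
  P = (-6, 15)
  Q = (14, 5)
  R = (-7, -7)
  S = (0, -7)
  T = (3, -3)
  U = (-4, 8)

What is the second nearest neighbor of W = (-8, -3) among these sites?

Compare squared distances (the ordering matches that of the actual distances):
|WN|² = (-8−(-6))² + (-3−(-14))² = 4 + 121 = 125
|WP|² = (-8−(-6))² + (-3−15)² = 4 + 324 = 328
|WQ|² = (-8−14)² + (-3−5)² = 484 + 64 = 548
|WR|² = (-8−(-7))² + (-3−(-7))² = 1 + 16 = 17
|WS|² = (-8−0)² + (-3−(-7))² = 64 + 16 = 80
|WT|² = (-8−3)² + (-3−(-3))² = 121 + 0 = 121
|WU|² = (-8−(-4))² + (-3−8)² = 16 + 121 = 137
Sorted ascending: R, S, T, … — the second-nearest is S.

S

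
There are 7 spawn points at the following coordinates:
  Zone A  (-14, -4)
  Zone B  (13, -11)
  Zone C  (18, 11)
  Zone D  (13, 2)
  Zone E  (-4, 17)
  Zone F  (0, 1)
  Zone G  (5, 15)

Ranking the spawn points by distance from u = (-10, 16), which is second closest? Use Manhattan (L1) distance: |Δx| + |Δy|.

d(u, Zone A) = |-10−(-14)| + |16−(-4)| = 4 + 20 = 24
d(u, Zone B) = |-10−13| + |16−(-11)| = 23 + 27 = 50
d(u, Zone C) = |-10−18| + |16−11| = 28 + 5 = 33
d(u, Zone D) = |-10−13| + |16−2| = 23 + 14 = 37
d(u, Zone E) = |-10−(-4)| + |16−17| = 6 + 1 = 7
d(u, Zone F) = |-10−0| + |16−1| = 10 + 15 = 25
d(u, Zone G) = |-10−5| + |16−15| = 15 + 1 = 16
Sorted ascending: Zone E, Zone G, Zone A, … — the second-nearest is Zone G.

Zone G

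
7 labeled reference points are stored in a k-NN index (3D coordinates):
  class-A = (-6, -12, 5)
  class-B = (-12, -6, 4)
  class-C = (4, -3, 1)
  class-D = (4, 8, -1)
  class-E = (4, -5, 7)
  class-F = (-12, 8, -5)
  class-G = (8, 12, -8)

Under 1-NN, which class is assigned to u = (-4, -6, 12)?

class-A

Compare squared distances (the ordering matches that of the actual distances):
d²(u, class-A) = (-4−(-6))² + (-6−(-12))² + (12−5)² = 4 + 36 + 49 = 89
d²(u, class-B) = (-4−(-12))² + (-6−(-6))² + (12−4)² = 64 + 0 + 64 = 128
d²(u, class-C) = (-4−4)² + (-6−(-3))² + (12−1)² = 64 + 9 + 121 = 194
d²(u, class-D) = (-4−4)² + (-6−8)² + (12−(-1))² = 64 + 196 + 169 = 429
d²(u, class-E) = (-4−4)² + (-6−(-5))² + (12−7)² = 64 + 1 + 25 = 90
d²(u, class-F) = (-4−(-12))² + (-6−8)² + (12−(-5))² = 64 + 196 + 289 = 549
d²(u, class-G) = (-4−8)² + (-6−12)² + (12−(-8))² = 144 + 324 + 400 = 868
Minimum is at class-A.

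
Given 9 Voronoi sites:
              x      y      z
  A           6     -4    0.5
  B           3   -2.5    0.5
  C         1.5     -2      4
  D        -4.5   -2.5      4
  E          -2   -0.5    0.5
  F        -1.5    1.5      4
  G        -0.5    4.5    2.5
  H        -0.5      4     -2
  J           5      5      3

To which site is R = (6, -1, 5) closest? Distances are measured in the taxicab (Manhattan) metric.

d(R,A) = |6−6| + |-1−(-4)| + |5−0.5| = 0 + 3 + 4.5 = 7.5
d(R,B) = |6−3| + |-1−(-2.5)| + |5−0.5| = 3 + 1.5 + 4.5 = 9
d(R,C) = |6−1.5| + |-1−(-2)| + |5−4| = 4.5 + 1 + 1 = 6.5
d(R,D) = |6−(-4.5)| + |-1−(-2.5)| + |5−4| = 10.5 + 1.5 + 1 = 13
d(R,E) = |6−(-2)| + |-1−(-0.5)| + |5−0.5| = 8 + 0.5 + 4.5 = 13
d(R,F) = |6−(-1.5)| + |-1−1.5| + |5−4| = 7.5 + 2.5 + 1 = 11
d(R,G) = |6−(-0.5)| + |-1−4.5| + |5−2.5| = 6.5 + 5.5 + 2.5 = 14.5
d(R,H) = |6−(-0.5)| + |-1−4| + |5−(-2)| = 6.5 + 5 + 7 = 18.5
d(R,J) = |6−5| + |-1−5| + |5−3| = 1 + 6 + 2 = 9
Minimum is at C.

C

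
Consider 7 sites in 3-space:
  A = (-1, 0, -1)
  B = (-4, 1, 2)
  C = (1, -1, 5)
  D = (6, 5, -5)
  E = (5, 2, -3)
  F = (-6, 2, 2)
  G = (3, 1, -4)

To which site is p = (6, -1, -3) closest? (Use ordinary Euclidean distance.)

Squared Euclidean distances:
|pA|² = (6−(-1))² + (-1−0)² + (-3−(-1))² = 49 + 1 + 4 = 54
|pB|² = (6−(-4))² + (-1−1)² + (-3−2)² = 100 + 4 + 25 = 129
|pC|² = (6−1)² + (-1−(-1))² + (-3−5)² = 25 + 0 + 64 = 89
|pD|² = (6−6)² + (-1−5)² + (-3−(-5))² = 0 + 36 + 4 = 40
|pE|² = (6−5)² + (-1−2)² + (-3−(-3))² = 1 + 9 + 0 = 10
|pF|² = (6−(-6))² + (-1−2)² + (-3−2)² = 144 + 9 + 25 = 178
|pG|² = (6−3)² + (-1−1)² + (-3−(-4))² = 9 + 4 + 1 = 14
Minimum is at E.

E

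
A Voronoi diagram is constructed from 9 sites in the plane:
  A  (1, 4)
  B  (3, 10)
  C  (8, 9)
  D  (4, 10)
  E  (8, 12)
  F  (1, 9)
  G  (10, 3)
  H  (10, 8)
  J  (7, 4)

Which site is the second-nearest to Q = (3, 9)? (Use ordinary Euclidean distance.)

D

Squared Euclidean distances:
|QA|² = 4 + 25 = 29
|QB|² = 0 + 1 = 1
|QC|² = 25 + 0 = 25
|QD|² = 1 + 1 = 2
|QE|² = 25 + 9 = 34
|QF|² = 4 + 0 = 4
|QG|² = 49 + 36 = 85
|QH|² = 49 + 1 = 50
|QJ|² = 16 + 25 = 41
Sorted ascending: B, D, F, … — the second-nearest is D.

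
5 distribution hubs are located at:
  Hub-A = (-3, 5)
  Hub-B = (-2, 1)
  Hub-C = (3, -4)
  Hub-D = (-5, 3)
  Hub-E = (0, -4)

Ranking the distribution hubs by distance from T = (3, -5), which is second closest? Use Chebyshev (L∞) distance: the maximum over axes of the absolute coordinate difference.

d(T, Hub-A) = max(6, 10) = 10
d(T, Hub-B) = max(5, 6) = 6
d(T, Hub-C) = max(0, 1) = 1
d(T, Hub-D) = max(8, 8) = 8
d(T, Hub-E) = max(3, 1) = 3
Sorted ascending: Hub-C, Hub-E, Hub-B, … — the second-nearest is Hub-E.

Hub-E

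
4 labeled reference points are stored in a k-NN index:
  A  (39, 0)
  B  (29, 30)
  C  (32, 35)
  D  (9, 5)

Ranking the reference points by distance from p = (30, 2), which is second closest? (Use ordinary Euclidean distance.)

Since √ is increasing, it suffices to compare squared distances:
|pA|² = (30−39)² + (2−0)² = 81 + 4 = 85
|pB|² = (30−29)² + (2−30)² = 1 + 784 = 785
|pC|² = (30−32)² + (2−35)² = 4 + 1089 = 1093
|pD|² = (30−9)² + (2−5)² = 441 + 9 = 450
Sorted ascending: A, D, B, … — the second-nearest is D.

D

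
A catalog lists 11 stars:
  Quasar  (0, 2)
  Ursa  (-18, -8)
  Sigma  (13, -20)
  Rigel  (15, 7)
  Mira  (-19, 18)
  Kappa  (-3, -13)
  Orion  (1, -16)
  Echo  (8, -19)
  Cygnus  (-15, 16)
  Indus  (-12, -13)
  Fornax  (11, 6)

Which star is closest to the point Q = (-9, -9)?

Indus

Since √ is increasing, it suffices to compare squared distances:
d²(Q, Quasar) = (-9−0)² + (-9−2)² = 81 + 121 = 202
d²(Q, Ursa) = (-9−(-18))² + (-9−(-8))² = 81 + 1 = 82
d²(Q, Sigma) = (-9−13)² + (-9−(-20))² = 484 + 121 = 605
d²(Q, Rigel) = (-9−15)² + (-9−7)² = 576 + 256 = 832
d²(Q, Mira) = (-9−(-19))² + (-9−18)² = 100 + 729 = 829
d²(Q, Kappa) = (-9−(-3))² + (-9−(-13))² = 36 + 16 = 52
d²(Q, Orion) = (-9−1)² + (-9−(-16))² = 100 + 49 = 149
d²(Q, Echo) = (-9−8)² + (-9−(-19))² = 289 + 100 = 389
d²(Q, Cygnus) = (-9−(-15))² + (-9−16)² = 36 + 625 = 661
d²(Q, Indus) = (-9−(-12))² + (-9−(-13))² = 9 + 16 = 25
d²(Q, Fornax) = (-9−11)² + (-9−6)² = 400 + 225 = 625
Indus is nearest.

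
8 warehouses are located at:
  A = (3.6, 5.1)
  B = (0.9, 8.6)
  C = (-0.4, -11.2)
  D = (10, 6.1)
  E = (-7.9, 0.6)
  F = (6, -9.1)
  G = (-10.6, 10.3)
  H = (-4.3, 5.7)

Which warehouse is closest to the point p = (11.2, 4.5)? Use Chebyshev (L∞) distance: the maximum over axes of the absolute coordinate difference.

d(p,A) = max(7.6, 0.6) = 7.6
d(p,B) = max(10.3, 4.1) = 10.3
d(p,C) = max(11.6, 15.7) = 15.7
d(p,D) = max(1.2, 1.6) = 1.6
d(p,E) = max(19.1, 3.9) = 19.1
d(p,F) = max(5.2, 13.6) = 13.6
d(p,G) = max(21.8, 5.8) = 21.8
d(p,H) = max(15.5, 1.2) = 15.5
D is nearest.

D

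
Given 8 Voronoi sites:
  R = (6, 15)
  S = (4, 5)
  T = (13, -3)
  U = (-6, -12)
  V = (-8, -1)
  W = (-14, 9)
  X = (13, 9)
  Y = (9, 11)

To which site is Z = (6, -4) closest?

Squared Euclidean distances:
|ZR|² = 0 + 361 = 361
|ZS|² = 4 + 81 = 85
|ZT|² = 49 + 1 = 50
|ZU|² = 144 + 64 = 208
|ZV|² = 196 + 9 = 205
|ZW|² = 400 + 169 = 569
|ZX|² = 49 + 169 = 218
|ZY|² = 9 + 225 = 234
T is nearest.

T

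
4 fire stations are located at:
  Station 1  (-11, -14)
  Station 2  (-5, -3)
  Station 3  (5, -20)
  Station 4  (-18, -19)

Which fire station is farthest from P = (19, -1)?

Station 4

Since √ is increasing, it suffices to compare squared distances:
d²(P, Station 1) = (19−(-11))² + (-1−(-14))² = 900 + 169 = 1069
d²(P, Station 2) = (19−(-5))² + (-1−(-3))² = 576 + 4 = 580
d²(P, Station 3) = (19−5)² + (-1−(-20))² = 196 + 361 = 557
d²(P, Station 4) = (19−(-18))² + (-1−(-19))² = 1369 + 324 = 1693
The largest is to Station 4.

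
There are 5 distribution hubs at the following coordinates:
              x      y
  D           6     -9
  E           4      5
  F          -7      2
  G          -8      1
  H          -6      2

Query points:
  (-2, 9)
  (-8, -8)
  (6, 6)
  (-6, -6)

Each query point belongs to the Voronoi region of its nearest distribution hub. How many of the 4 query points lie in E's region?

2

(-2, 9) — d² to each: D:388, E:52, F:74, G:100, H:65 → nearest is E
(-8, -8) — d² to each: D:197, E:313, F:101, G:81, H:104 → nearest is G
(6, 6) — d² to each: D:225, E:5, F:185, G:221, H:160 → nearest is E
(-6, -6) — d² to each: D:153, E:221, F:65, G:53, H:64 → nearest is G
2 of the 4 points have E as nearest.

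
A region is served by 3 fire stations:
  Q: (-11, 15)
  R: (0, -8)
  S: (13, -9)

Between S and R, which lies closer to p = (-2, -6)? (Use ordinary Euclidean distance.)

R

Compare squared distances:
|pS|² = (-2−13)² + (-6−(-9))² = 225 + 9 = 234
|pR|² = (-2−0)² + (-6−(-8))² = 4 + 4 = 8
234 > 8, so R is closer.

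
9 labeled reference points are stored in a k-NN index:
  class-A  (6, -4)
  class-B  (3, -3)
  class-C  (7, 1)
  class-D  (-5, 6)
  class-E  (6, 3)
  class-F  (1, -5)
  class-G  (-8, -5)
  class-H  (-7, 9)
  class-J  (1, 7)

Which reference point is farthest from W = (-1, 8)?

class-G

Compare squared distances (the ordering matches that of the actual distances):
d²(W, class-A) = 49 + 144 = 193
d²(W, class-B) = 16 + 121 = 137
d²(W, class-C) = 64 + 49 = 113
d²(W, class-D) = 16 + 4 = 20
d²(W, class-E) = 49 + 25 = 74
d²(W, class-F) = 4 + 169 = 173
d²(W, class-G) = 49 + 169 = 218
d²(W, class-H) = 36 + 1 = 37
d²(W, class-J) = 4 + 1 = 5
The largest is to class-G.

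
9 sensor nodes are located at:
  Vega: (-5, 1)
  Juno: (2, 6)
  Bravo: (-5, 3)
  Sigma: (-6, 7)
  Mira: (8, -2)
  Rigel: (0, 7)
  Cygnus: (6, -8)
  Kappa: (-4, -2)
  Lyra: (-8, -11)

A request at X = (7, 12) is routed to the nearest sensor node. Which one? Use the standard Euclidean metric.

Juno

Squared Euclidean distances:
d²(X, Vega) = (7−(-5))² + (12−1)² = 144 + 121 = 265
d²(X, Juno) = (7−2)² + (12−6)² = 25 + 36 = 61
d²(X, Bravo) = (7−(-5))² + (12−3)² = 144 + 81 = 225
d²(X, Sigma) = (7−(-6))² + (12−7)² = 169 + 25 = 194
d²(X, Mira) = (7−8)² + (12−(-2))² = 1 + 196 = 197
d²(X, Rigel) = (7−0)² + (12−7)² = 49 + 25 = 74
d²(X, Cygnus) = (7−6)² + (12−(-8))² = 1 + 400 = 401
d²(X, Kappa) = (7−(-4))² + (12−(-2))² = 121 + 196 = 317
d²(X, Lyra) = (7−(-8))² + (12−(-11))² = 225 + 529 = 754
Minimum is at Juno.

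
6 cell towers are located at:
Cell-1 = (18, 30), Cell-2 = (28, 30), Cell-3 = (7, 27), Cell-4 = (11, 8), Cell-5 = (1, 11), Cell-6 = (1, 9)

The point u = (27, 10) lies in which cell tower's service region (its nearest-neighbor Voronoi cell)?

Compare squared distances (the ordering matches that of the actual distances):
d²(u, Cell-1) = (27−18)² + (10−30)² = 81 + 400 = 481
d²(u, Cell-2) = (27−28)² + (10−30)² = 1 + 400 = 401
d²(u, Cell-3) = (27−7)² + (10−27)² = 400 + 289 = 689
d²(u, Cell-4) = (27−11)² + (10−8)² = 256 + 4 = 260
d²(u, Cell-5) = (27−1)² + (10−11)² = 676 + 1 = 677
d²(u, Cell-6) = (27−1)² + (10−9)² = 676 + 1 = 677
Cell-4 is nearest.

Cell-4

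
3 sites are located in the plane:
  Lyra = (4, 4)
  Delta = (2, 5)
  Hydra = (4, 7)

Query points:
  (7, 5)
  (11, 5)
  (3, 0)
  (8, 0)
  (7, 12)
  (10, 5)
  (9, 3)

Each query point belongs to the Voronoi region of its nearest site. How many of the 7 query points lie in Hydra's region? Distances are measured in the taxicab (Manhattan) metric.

(7, 5) — d to each: Lyra:4, Delta:5, Hydra:5 → nearest is Lyra
(11, 5) — d to each: Lyra:8, Delta:9, Hydra:9 → nearest is Lyra
(3, 0) — d to each: Lyra:5, Delta:6, Hydra:8 → nearest is Lyra
(8, 0) — d to each: Lyra:8, Delta:11, Hydra:11 → nearest is Lyra
(7, 12) — d to each: Lyra:11, Delta:12, Hydra:8 → nearest is Hydra
(10, 5) — d to each: Lyra:7, Delta:8, Hydra:8 → nearest is Lyra
(9, 3) — d to each: Lyra:6, Delta:9, Hydra:9 → nearest is Lyra
1 of the 7 points has Hydra as nearest.

1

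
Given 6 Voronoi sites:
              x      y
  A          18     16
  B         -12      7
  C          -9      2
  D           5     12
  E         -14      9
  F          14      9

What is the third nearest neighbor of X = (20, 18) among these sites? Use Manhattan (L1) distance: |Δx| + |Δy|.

d(X,A) = |20−18| + |18−16| = 2 + 2 = 4
d(X,B) = |20−(-12)| + |18−7| = 32 + 11 = 43
d(X,C) = |20−(-9)| + |18−2| = 29 + 16 = 45
d(X,D) = |20−5| + |18−12| = 15 + 6 = 21
d(X,E) = |20−(-14)| + |18−9| = 34 + 9 = 43
d(X,F) = |20−14| + |18−9| = 6 + 9 = 15
Sorted ascending: A, F, D, B, … — the third-nearest is D.

D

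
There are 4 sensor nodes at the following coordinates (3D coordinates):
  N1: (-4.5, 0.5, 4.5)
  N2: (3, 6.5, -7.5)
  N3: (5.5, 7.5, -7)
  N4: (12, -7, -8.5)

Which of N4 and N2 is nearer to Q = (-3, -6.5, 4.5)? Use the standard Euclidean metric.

N2

Compare squared distances:
|QN4|² = (-3−12)² + (-6.5−(-7))² + (4.5−(-8.5))² = 225 + 0.25 + 169 = 394.25
|QN2|² = (-3−3)² + (-6.5−6.5)² + (4.5−(-7.5))² = 36 + 169 + 144 = 349
394.25 > 349, so N2 is closer.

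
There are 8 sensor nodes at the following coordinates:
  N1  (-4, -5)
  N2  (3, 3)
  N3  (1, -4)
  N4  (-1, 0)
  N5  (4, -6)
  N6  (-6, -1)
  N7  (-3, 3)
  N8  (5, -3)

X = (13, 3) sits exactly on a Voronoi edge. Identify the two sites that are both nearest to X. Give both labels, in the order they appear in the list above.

Squared distances from X to each site:
|XN1|² = 289 + 64 = 353
|XN2|² = 100 + 0 = 100
|XN3|² = 144 + 49 = 193
|XN4|² = 196 + 9 = 205
|XN5|² = 81 + 81 = 162
|XN6|² = 361 + 16 = 377
|XN7|² = 256 + 0 = 256
|XN8|² = 64 + 36 = 100
X is equidistant from N2 and N8 (both at squared distance 100), and every other site is strictly farther — so X lies on the N2–N8 Voronoi edge.

N2 and N8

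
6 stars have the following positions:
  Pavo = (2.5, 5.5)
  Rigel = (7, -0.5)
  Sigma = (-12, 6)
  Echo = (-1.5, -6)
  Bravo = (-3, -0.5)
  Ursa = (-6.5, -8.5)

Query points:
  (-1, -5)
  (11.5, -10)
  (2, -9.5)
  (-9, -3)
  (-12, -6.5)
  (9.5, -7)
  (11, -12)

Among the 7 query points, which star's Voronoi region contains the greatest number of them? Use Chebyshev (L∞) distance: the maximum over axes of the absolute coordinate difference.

(-1, -5) — d to each: Pavo:10.5, Rigel:8, Sigma:11, Echo:1, Bravo:4.5, Ursa:5.5 → nearest is Echo
(11.5, -10) — d to each: Pavo:15.5, Rigel:9.5, Sigma:23.5, Echo:13, Bravo:14.5, Ursa:18 → nearest is Rigel
(2, -9.5) — d to each: Pavo:15, Rigel:9, Sigma:15.5, Echo:3.5, Bravo:9, Ursa:8.5 → nearest is Echo
(-9, -3) — d to each: Pavo:11.5, Rigel:16, Sigma:9, Echo:7.5, Bravo:6, Ursa:5.5 → nearest is Ursa
(-12, -6.5) — d to each: Pavo:14.5, Rigel:19, Sigma:12.5, Echo:10.5, Bravo:9, Ursa:5.5 → nearest is Ursa
(9.5, -7) — d to each: Pavo:12.5, Rigel:6.5, Sigma:21.5, Echo:11, Bravo:12.5, Ursa:16 → nearest is Rigel
(11, -12) — d to each: Pavo:17.5, Rigel:11.5, Sigma:23, Echo:12.5, Bravo:14, Ursa:17.5 → nearest is Rigel
Tally — Rigel:3, Echo:2, Ursa:2. Rigel captures the most (3).

Rigel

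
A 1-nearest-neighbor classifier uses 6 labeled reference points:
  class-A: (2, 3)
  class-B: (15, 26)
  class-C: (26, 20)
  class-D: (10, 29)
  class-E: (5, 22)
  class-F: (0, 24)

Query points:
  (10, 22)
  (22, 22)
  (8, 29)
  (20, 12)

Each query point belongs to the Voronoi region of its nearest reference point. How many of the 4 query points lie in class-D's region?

(10, 22) — d² to each: class-A:425, class-B:41, class-C:260, class-D:49, class-E:25, class-F:104 → nearest is class-E
(22, 22) — d² to each: class-A:761, class-B:65, class-C:20, class-D:193, class-E:289, class-F:488 → nearest is class-C
(8, 29) — d² to each: class-A:712, class-B:58, class-C:405, class-D:4, class-E:58, class-F:89 → nearest is class-D
(20, 12) — d² to each: class-A:405, class-B:221, class-C:100, class-D:389, class-E:325, class-F:544 → nearest is class-C
1 of the 4 points has class-D as nearest.

1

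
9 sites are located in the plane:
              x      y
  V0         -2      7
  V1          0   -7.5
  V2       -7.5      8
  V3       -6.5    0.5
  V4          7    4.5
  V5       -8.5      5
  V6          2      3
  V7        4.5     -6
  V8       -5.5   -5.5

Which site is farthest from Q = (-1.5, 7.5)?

Squared Euclidean distances:
|QV0|² = (-1.5−(-2))² + (7.5−7)² = 0.25 + 0.25 = 0.5
|QV1|² = (-1.5−0)² + (7.5−(-7.5))² = 2.25 + 225 = 227.25
|QV2|² = (-1.5−(-7.5))² + (7.5−8)² = 36 + 0.25 = 36.25
|QV3|² = (-1.5−(-6.5))² + (7.5−0.5)² = 25 + 49 = 74
|QV4|² = (-1.5−7)² + (7.5−4.5)² = 72.25 + 9 = 81.25
|QV5|² = (-1.5−(-8.5))² + (7.5−5)² = 49 + 6.25 = 55.25
|QV6|² = (-1.5−2)² + (7.5−3)² = 12.25 + 20.25 = 32.5
|QV7|² = (-1.5−4.5)² + (7.5−(-6))² = 36 + 182.25 = 218.25
|QV8|² = (-1.5−(-5.5))² + (7.5−(-5.5))² = 16 + 169 = 185
The largest is to V1.

V1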